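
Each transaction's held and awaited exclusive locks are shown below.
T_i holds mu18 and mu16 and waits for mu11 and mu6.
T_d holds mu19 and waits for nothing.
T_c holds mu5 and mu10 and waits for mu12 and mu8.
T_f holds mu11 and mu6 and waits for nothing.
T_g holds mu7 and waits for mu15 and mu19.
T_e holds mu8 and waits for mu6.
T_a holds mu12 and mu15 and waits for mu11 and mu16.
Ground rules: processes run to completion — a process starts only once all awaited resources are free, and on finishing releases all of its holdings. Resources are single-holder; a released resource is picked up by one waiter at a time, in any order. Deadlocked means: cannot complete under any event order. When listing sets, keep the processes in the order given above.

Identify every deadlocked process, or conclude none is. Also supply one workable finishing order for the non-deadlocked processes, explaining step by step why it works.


The deadlocked set is empty.
Key observation: although several processes wait, no cycle exists — each chain bottoms out at a free runner.
A valid finishing order for the others: T_d, T_f, T_i, T_e, T_a, T_g, T_c.
Verifying each step:
  run T_d (it waits on nothing); releases mu19
  run T_f (it waits on nothing); releases mu11 and mu6
  T_i: everything it awaited (mu11 and mu6) is free; runs, freeing mu18 and mu16
  T_e: everything it awaited (mu6) is free; runs, freeing mu8
  T_a: everything it awaited (mu11 and mu16) is free; runs, freeing mu12 and mu15
  T_g: everything it awaited (mu15 and mu19) is free; runs, freeing mu7
  T_c: everything it awaited (mu12 and mu8) is free; runs, freeing mu5 and mu10


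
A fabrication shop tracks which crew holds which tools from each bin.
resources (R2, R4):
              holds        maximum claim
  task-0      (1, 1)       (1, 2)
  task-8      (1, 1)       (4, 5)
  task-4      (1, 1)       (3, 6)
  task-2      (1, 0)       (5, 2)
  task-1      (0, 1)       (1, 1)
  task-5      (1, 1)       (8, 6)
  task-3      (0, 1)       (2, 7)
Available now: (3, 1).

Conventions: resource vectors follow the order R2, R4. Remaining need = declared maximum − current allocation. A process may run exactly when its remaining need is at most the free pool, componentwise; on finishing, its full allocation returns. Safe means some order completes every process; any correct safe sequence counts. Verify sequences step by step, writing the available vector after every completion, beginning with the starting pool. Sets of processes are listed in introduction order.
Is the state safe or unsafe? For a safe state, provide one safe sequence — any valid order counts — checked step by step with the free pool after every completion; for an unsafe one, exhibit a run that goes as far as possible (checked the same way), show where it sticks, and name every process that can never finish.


UNSAFE — no complete ordering exists.
Key observation: after task-0, task-1, task-2 complete, (5, 3) is the best the pool ever gets, yet each leftover process wants more R4.
Going as far as possible: task-0, task-1, task-2; after that, nothing fits. Step-by-step check:
  pool = (3, 1)
  task-0 needs (0, 1) <= (3, 1) -> finishes; pool += (1, 1) = (4, 2)
  task-1 needs (1, 0) <= (4, 2) -> finishes; pool += (0, 1) = (4, 3)
  task-2 needs (4, 2) <= (4, 3) -> finishes; pool += (1, 0) = (5, 3)
  blocked: task-8 wants (3, 4), pool (5, 3) — not enough R4
  blocked: task-4 wants (2, 5), pool (5, 3) — not enough R4
  blocked: task-5 wants (7, 5), pool (5, 3) — not enough R2 and R4
  blocked: task-3 wants (2, 6), pool (5, 3) — not enough R4
Never able to finish: task-8, task-4, task-5 and task-3.


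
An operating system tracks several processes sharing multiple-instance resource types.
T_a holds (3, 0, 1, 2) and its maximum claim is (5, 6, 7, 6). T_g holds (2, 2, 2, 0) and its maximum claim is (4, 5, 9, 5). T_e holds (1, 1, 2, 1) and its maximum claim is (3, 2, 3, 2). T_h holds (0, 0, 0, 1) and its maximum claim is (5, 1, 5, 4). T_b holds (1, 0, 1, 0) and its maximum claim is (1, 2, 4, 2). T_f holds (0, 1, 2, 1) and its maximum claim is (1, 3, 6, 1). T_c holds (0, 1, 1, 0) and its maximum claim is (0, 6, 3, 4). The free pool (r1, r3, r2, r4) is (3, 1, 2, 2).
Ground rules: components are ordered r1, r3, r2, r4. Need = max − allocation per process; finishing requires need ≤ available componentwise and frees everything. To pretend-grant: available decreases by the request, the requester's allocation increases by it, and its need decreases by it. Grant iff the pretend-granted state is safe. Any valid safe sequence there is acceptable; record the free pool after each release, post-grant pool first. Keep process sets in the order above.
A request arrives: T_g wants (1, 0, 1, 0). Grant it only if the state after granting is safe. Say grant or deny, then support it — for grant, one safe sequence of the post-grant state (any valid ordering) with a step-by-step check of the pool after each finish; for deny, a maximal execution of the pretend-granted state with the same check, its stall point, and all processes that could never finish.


DENY — the pretend-granted state is unsafe.
Key observation: after T_e, T_b, T_f the pool peaks at (4, 3, 6, 4), and each blocked process is short somewhere: T_a on r3; T_g on r4; T_h on r1; T_c on r3.
After a pretend grant, a maximal execution: T_e, T_b, T_f — then nothing else fits. Verifying each step:
  pool = (2, 1, 1, 2)
  T_e needs (2, 1, 1, 1) <= (2, 1, 1, 2) -> finishes; pool += (1, 1, 2, 1) = (3, 2, 3, 3)
  T_b needs (0, 2, 3, 2) <= (3, 2, 3, 3) -> finishes; pool += (1, 0, 1, 0) = (4, 2, 4, 3)
  T_f needs (1, 2, 4, 0) <= (4, 2, 4, 3) -> finishes; pool += (0, 1, 2, 1) = (4, 3, 6, 4)
  blocked: T_a wants (2, 6, 6, 4), pool (4, 3, 6, 4) — not enough r3
  blocked: T_g wants (1, 3, 6, 5), pool (4, 3, 6, 4) — not enough r4
  blocked: T_h wants (5, 1, 5, 3), pool (4, 3, 6, 4) — not enough r1
  blocked: T_c wants (0, 5, 2, 4), pool (4, 3, 6, 4) — not enough r3
Processes that could never finish after the grant: T_a, T_g, T_h and T_c.


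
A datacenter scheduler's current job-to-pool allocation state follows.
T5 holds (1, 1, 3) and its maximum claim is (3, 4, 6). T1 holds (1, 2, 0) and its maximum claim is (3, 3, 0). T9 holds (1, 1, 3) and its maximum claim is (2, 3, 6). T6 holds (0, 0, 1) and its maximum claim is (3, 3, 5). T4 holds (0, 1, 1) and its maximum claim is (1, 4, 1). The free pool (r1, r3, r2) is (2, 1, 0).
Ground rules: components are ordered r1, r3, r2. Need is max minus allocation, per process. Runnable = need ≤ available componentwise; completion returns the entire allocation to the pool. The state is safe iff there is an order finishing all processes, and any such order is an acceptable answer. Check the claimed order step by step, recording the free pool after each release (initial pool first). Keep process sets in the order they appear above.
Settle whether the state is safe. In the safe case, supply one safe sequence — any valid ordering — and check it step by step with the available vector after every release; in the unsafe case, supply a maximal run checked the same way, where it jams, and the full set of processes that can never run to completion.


UNSAFE — no complete ordering exists.
Key observation: once T1, T4 finish, the pool peaks at (3, 4, 1) — and every remaining process still needs more r2 than that.
Going as far as possible: T1, T4; after that, nothing fits. Verifying each step:
  pool = (2, 1, 0)
  T1: need (2, 1, 0) fits (2, 1, 0); releases (1, 2, 0), pool now (3, 3, 0)
  T4: need (1, 3, 0) fits (3, 3, 0); releases (0, 1, 1), pool now (3, 4, 1)
  T5 cannot run: need (2, 3, 3) vs free (3, 4, 1) (insufficient r2)
  T9 cannot run: need (1, 2, 3) vs free (3, 4, 1) (insufficient r2)
  T6 cannot run: need (3, 3, 4) vs free (3, 4, 1) (insufficient r2)
Permanently blocked: T5, T9 and T6.


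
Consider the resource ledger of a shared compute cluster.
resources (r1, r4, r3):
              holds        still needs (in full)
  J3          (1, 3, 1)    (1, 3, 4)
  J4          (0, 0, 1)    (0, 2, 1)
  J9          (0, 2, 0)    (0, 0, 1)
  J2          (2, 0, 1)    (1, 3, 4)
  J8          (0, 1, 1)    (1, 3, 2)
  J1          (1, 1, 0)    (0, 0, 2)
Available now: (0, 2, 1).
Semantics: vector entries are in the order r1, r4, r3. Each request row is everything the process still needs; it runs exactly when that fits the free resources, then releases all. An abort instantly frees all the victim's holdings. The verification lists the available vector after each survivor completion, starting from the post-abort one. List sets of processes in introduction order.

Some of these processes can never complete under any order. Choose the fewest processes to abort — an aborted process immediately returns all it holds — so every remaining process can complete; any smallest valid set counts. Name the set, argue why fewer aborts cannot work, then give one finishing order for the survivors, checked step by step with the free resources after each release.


Abort J3.
Key observation: the returned (1, 3, 1) from J3 is what brings J2 — unrunnable before, under any order — into play at step 5.
No smaller set exists: with zero aborts the deadlock remains.
One survivor order: J8, J4, J9, J1, J2. Check, step by step (post-abort pool first):
  pool = (1, 5, 2)
  J8 needs (1, 3, 2) <= (1, 5, 2) -> finishes; pool += (0, 1, 1) = (1, 6, 3)
  J4 needs (0, 2, 1) <= (1, 6, 3) -> finishes; pool += (0, 0, 1) = (1, 6, 4)
  J9 needs (0, 0, 1) <= (1, 6, 4) -> finishes; pool += (0, 2, 0) = (1, 8, 4)
  J1 needs (0, 0, 2) <= (1, 8, 4) -> finishes; pool += (1, 1, 0) = (2, 9, 4)
  J2 needs (1, 3, 4) <= (2, 9, 4) -> finishes; pool += (2, 0, 1) = (4, 9, 5)


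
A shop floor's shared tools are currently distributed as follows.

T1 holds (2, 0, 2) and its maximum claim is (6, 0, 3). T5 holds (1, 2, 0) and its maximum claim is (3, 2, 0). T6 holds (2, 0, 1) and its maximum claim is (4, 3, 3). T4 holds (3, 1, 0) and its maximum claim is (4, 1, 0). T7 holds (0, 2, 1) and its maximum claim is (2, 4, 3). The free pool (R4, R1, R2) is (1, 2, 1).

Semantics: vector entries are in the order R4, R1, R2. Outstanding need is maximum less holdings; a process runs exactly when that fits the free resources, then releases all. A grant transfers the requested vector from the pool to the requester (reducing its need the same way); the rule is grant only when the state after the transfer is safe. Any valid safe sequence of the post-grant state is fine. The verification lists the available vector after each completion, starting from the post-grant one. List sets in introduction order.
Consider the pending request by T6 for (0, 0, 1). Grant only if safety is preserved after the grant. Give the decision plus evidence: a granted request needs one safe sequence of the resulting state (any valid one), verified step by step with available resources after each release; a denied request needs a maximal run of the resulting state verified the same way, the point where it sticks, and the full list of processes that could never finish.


DENY: after the grant no complete ordering would exist.
Key observation: R2 is the bottleneck — with T4, T5 done the pool holds (5, 5, 0), short of every remaining need.
Pretend the grant happened; the run T4, T5 goes as far as possible. Walking it through:
  pool = (1, 2, 0)
  T4: need (1, 0, 0) fits (1, 2, 0); releases (3, 1, 0), pool now (4, 3, 0)
  T5: need (2, 0, 0) fits (4, 3, 0); releases (1, 2, 0), pool now (5, 5, 0)
  T1 cannot run: need (4, 0, 1) vs free (5, 5, 0) (insufficient R2)
  T6 cannot run: need (2, 3, 1) vs free (5, 5, 0) (insufficient R2)
  T7 cannot run: need (2, 2, 2) vs free (5, 5, 0) (insufficient R2)
Post-grant, the permanently blocked set is T1, T6 and T7.


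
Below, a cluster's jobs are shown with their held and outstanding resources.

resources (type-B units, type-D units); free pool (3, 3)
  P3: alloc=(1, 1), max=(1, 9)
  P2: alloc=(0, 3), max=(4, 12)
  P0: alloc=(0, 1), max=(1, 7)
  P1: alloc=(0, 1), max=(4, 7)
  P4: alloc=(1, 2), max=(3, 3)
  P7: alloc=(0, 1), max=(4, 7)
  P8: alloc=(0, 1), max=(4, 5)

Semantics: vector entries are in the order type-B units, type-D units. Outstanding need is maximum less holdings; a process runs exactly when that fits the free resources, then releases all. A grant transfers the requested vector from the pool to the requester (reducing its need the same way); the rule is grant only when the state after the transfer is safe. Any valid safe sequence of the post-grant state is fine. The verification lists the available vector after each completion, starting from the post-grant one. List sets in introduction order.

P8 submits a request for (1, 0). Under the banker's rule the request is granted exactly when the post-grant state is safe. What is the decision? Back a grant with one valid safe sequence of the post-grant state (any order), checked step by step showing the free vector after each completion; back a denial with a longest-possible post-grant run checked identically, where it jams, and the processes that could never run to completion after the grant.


GRANT: granting preserves safety; a valid post-grant sequence is P4, P8, P0, P1, P7, P2, P3.
Key observation: (2, 3) free after granting still covers P4 first, and each release covers the next.
Step-by-step check of the post-grant state:
  pool = (2, 3)
  run P4 (needs (2, 1), free (2, 3)); after release of (1, 2) the pool is (3, 5)
  run P8 (needs (3, 4), free (3, 5)); after release of (1, 1) the pool is (4, 6)
  run P0 (needs (1, 6), free (4, 6)); after release of (0, 1) the pool is (4, 7)
  run P1 (needs (4, 6), free (4, 7)); after release of (0, 1) the pool is (4, 8)
  run P7 (needs (4, 6), free (4, 8)); after release of (0, 1) the pool is (4, 9)
  run P2 (needs (4, 9), free (4, 9)); after release of (0, 3) the pool is (4, 12)
  run P3 (needs (0, 8), free (4, 12)); after release of (1, 1) the pool is (5, 13)


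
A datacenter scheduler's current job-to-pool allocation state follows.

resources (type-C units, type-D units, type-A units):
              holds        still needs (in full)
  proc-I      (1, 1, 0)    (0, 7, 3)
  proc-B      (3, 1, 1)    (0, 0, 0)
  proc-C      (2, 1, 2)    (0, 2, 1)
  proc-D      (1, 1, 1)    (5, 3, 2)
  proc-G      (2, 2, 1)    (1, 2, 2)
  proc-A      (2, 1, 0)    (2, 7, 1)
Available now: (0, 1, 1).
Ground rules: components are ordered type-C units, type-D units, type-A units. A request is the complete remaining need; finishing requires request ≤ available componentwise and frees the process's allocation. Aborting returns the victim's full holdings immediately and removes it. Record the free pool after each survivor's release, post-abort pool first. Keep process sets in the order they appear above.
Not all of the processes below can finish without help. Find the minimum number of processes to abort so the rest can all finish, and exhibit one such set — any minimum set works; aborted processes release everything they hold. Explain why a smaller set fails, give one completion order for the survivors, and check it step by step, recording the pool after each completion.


The answer: abort proc-I.
Key observation: proc-A could never have finished before the abort; with (1, 1, 0) returned by proc-I, it fits at step 5.
No smaller set exists: with zero aborts the deadlock remains.
Survivors finish in the order: proc-C, proc-B, proc-D, proc-G, proc-A. Walking it through (pool after the aborts first):
  pool = (1, 2, 1)
  proc-C needs (0, 2, 1) <= (1, 2, 1) -> finishes; pool += (2, 1, 2) = (3, 3, 3)
  proc-B needs (0, 0, 0) <= (3, 3, 3) -> finishes; pool += (3, 1, 1) = (6, 4, 4)
  proc-D needs (5, 3, 2) <= (6, 4, 4) -> finishes; pool += (1, 1, 1) = (7, 5, 5)
  proc-G needs (1, 2, 2) <= (7, 5, 5) -> finishes; pool += (2, 2, 1) = (9, 7, 6)
  proc-A needs (2, 7, 1) <= (9, 7, 6) -> finishes; pool += (2, 1, 0) = (11, 8, 6)


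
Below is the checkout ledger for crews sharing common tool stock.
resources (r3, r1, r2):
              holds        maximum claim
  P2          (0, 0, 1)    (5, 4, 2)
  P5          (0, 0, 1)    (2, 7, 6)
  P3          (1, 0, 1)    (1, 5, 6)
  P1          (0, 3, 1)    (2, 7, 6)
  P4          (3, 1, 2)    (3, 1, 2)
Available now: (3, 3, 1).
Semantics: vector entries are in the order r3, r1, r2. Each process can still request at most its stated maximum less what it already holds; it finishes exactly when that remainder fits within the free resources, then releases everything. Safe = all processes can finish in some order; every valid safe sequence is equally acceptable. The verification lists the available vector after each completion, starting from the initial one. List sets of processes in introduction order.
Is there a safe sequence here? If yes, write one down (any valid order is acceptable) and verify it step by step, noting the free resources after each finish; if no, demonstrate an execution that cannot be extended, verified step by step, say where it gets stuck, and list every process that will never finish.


The state is UNSAFE.
Key observation: the pool after P4, P2 is (6, 4, 4); every surviving request exceeds it in r2, so progress ends there.
The run P4, P2 cannot be extended any further. Verifying each step:
  pool = (3, 3, 1)
  P4: need (0, 0, 0) fits (3, 3, 1); releases (3, 1, 2), pool now (6, 4, 3)
  P2: need (5, 4, 1) fits (6, 4, 3); releases (0, 0, 1), pool now (6, 4, 4)
  P5 still needs (2, 7, 5) but only (6, 4, 4) is free — short on r1 and r2
  P3 still needs (0, 5, 5) but only (6, 4, 4) is free — short on r1 and r2
  P1 still needs (2, 4, 5) but only (6, 4, 4) is free — short on r2
Processes that can never finish: P5, P3 and P1.


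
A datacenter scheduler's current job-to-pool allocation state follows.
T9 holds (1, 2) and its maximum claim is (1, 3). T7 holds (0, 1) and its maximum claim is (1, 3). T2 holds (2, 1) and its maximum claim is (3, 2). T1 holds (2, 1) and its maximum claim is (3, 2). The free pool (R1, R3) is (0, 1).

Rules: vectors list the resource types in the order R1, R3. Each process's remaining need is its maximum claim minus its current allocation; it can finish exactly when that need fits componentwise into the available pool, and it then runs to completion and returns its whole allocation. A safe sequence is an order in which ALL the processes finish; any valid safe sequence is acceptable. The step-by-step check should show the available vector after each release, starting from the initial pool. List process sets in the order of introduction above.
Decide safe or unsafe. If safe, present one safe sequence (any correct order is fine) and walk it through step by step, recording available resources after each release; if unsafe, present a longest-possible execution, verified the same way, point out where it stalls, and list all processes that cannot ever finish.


The state is SAFE; one workable sequence: T9, T2, T7, T1.
Key observation: T9 marks the first exact bind of the order: its need (0, 1) fits the free (0, 1) with zero slack on a requested resource.
Check, step by step:
  pool = (0, 1)
  run T9 (needs (0, 1), free (0, 1)); after release of (1, 2) the pool is (1, 3)
  run T2 (needs (1, 1), free (1, 3)); after release of (2, 1) the pool is (3, 4)
  run T7 (needs (1, 2), free (3, 4)); after release of (0, 1) the pool is (3, 5)
  run T1 (needs (1, 1), free (3, 5)); after release of (2, 1) the pool is (5, 6)


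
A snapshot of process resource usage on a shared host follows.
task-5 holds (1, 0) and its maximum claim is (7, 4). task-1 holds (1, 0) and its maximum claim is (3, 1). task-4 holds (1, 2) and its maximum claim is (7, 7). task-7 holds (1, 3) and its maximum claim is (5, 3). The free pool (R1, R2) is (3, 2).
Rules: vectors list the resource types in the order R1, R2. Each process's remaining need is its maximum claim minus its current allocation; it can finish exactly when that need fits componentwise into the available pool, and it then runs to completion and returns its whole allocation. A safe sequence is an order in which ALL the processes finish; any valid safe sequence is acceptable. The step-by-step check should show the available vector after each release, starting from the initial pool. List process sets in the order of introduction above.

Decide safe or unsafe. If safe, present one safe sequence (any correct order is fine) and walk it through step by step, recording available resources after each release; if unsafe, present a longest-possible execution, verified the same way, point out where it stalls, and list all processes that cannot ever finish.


UNSAFE — no complete ordering exists.
Key observation: once task-1, task-7 finish, the pool peaks at (5, 5) — and every remaining process still needs more R1 than that.
Going as far as possible: task-1, task-7; after that, nothing fits. Check, step by step:
  pool = (3, 2)
  task-1: need (2, 1) fits (3, 2); releases (1, 0), pool now (4, 2)
  task-7: need (4, 0) fits (4, 2); releases (1, 3), pool now (5, 5)
  task-5 cannot run: need (6, 4) vs free (5, 5) (insufficient R1)
  task-4 cannot run: need (6, 5) vs free (5, 5) (insufficient R1)
Processes that can never finish: task-5 and task-4.


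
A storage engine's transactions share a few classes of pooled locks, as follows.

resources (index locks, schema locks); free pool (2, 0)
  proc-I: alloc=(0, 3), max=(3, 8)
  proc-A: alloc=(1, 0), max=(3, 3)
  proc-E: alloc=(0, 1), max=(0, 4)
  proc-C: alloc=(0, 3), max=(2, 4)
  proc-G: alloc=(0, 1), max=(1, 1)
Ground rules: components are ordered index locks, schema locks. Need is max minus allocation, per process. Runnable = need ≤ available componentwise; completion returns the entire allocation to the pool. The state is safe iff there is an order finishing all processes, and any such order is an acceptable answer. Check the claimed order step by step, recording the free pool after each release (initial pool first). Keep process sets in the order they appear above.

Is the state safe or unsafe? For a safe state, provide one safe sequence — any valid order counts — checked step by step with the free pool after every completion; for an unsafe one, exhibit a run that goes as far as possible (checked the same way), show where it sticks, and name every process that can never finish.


SAFE — a valid safe sequence is proc-G, proc-C, proc-E, proc-A, proc-I.
Key observation: the order's first zero-slack moment is proc-C ((2, 1) needed, (2, 1) free — a requested resource with nothing to spare).
Walking it through:
  pool = (2, 0)
  proc-G: need (1, 0) fits (2, 0); releases (0, 1), pool now (2, 1)
  proc-C: need (2, 1) fits (2, 1); releases (0, 3), pool now (2, 4)
  proc-E: need (0, 3) fits (2, 4); releases (0, 1), pool now (2, 5)
  proc-A: need (2, 3) fits (2, 5); releases (1, 0), pool now (3, 5)
  proc-I: need (3, 5) fits (3, 5); releases (0, 3), pool now (3, 8)


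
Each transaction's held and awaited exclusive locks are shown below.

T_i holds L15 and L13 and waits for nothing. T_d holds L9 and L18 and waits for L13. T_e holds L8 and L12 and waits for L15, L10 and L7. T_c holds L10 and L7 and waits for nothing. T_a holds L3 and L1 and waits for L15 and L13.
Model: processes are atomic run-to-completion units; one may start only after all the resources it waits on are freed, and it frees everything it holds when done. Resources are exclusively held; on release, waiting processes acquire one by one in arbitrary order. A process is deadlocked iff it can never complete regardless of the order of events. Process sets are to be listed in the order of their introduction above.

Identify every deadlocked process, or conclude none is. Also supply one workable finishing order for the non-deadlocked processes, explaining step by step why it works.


The deadlocked set is empty.
Key observation: the wait graph is acyclic; completion cascades from the unblocked processes through everyone else.
One completion order for the rest: T_i, T_a, T_d, T_c, T_e.
Verifying each step:
  T_i waits on nothing -> runs at once and releases L15 and L13
  T_a: everything it awaited (L15 and L13) is free; runs, freeing L3 and L1
  T_d: everything it awaited (L13) is free; runs, freeing L9 and L18
  T_c waits on nothing -> runs at once and releases L10 and L7
  T_e: everything it awaited (L15, L10 and L7) is free; runs, freeing L8 and L12


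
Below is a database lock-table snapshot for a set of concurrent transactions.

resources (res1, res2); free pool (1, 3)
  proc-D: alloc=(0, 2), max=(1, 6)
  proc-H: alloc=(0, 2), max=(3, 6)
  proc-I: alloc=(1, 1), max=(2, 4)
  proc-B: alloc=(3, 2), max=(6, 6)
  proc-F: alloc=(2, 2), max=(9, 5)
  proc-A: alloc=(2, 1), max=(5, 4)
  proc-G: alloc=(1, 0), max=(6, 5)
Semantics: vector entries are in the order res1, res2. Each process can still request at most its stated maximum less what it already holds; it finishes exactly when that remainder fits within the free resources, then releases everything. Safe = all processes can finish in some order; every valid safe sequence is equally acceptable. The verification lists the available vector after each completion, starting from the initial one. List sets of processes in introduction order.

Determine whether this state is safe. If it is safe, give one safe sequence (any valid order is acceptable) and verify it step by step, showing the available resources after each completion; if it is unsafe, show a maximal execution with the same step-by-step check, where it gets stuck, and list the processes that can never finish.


UNSAFE — no complete ordering exists.
Key observation: after proc-I, proc-D complete, (2, 6) is the best the pool ever gets, yet each leftover process wants more res1.
A maximal execution: proc-I, proc-D — then nothing else fits. Check, step by step:
  pool = (1, 3)
  run proc-I (needs (1, 3), free (1, 3)); after release of (1, 1) the pool is (2, 4)
  run proc-D (needs (1, 4), free (2, 4)); after release of (0, 2) the pool is (2, 6)
  blocked: proc-H wants (3, 4), pool (2, 6) — not enough res1
  blocked: proc-B wants (3, 4), pool (2, 6) — not enough res1
  blocked: proc-F wants (7, 3), pool (2, 6) — not enough res1
  blocked: proc-A wants (3, 3), pool (2, 6) — not enough res1
  blocked: proc-G wants (5, 5), pool (2, 6) — not enough res1
Never able to finish: proc-H, proc-B, proc-F, proc-A and proc-G.


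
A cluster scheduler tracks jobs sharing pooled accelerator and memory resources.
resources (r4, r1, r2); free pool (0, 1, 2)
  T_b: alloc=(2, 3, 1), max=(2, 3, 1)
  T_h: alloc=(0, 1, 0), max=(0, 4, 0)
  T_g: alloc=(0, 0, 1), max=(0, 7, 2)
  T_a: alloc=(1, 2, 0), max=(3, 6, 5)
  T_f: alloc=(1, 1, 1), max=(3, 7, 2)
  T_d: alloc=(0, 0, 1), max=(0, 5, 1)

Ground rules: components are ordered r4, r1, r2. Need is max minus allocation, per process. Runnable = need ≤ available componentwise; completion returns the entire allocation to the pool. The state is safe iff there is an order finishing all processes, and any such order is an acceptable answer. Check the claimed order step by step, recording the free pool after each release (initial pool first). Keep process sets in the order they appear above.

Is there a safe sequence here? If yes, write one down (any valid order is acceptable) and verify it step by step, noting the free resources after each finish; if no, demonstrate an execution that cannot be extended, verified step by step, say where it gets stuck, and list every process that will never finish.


UNSAFE — no complete ordering exists.
Key observation: after T_b, T_h, T_d the pool peaks at (2, 5, 4), and each blocked process is short somewhere: T_g on r1; T_a on r2; T_f on r1.
Going as far as possible: T_b, T_h, T_d; after that, nothing fits. Verifying each step:
  pool = (0, 1, 2)
  T_b: need (0, 0, 0) fits (0, 1, 2); releases (2, 3, 1), pool now (2, 4, 3)
  T_h: need (0, 3, 0) fits (2, 4, 3); releases (0, 1, 0), pool now (2, 5, 3)
  T_d: need (0, 5, 0) fits (2, 5, 3); releases (0, 0, 1), pool now (2, 5, 4)
  T_g cannot run: need (0, 7, 1) vs free (2, 5, 4) (insufficient r1)
  T_a cannot run: need (2, 4, 5) vs free (2, 5, 4) (insufficient r2)
  T_f cannot run: need (2, 6, 1) vs free (2, 5, 4) (insufficient r1)
Permanently blocked: T_g, T_a and T_f.


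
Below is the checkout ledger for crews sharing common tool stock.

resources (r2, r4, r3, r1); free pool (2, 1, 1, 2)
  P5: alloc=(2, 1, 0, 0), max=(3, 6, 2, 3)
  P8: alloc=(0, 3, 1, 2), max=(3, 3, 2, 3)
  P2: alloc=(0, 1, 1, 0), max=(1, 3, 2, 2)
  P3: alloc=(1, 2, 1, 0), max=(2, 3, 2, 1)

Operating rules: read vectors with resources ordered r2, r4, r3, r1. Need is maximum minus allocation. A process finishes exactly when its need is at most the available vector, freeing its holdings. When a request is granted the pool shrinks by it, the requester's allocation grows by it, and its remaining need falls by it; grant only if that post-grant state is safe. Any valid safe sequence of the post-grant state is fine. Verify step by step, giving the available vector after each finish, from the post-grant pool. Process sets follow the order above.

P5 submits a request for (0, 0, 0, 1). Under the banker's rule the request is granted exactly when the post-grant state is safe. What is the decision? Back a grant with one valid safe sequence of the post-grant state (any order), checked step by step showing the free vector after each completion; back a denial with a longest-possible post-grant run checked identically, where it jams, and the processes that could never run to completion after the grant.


GRANT. The post-grant state is safe; one safe sequence: P3, P8, P2, P5.
Key observation: the transfer keeps a workable pool ((2, 1, 1, 1)); P3 starts the safe sequence.
Check on the post-grant state, step by step:
  pool = (2, 1, 1, 1)
  run P3 (needs (1, 1, 1, 1), free (2, 1, 1, 1)); after release of (1, 2, 1, 0) the pool is (3, 3, 2, 1)
  run P8 (needs (3, 0, 1, 1), free (3, 3, 2, 1)); after release of (0, 3, 1, 2) the pool is (3, 6, 3, 3)
  run P2 (needs (1, 2, 1, 2), free (3, 6, 3, 3)); after release of (0, 1, 1, 0) the pool is (3, 7, 4, 3)
  run P5 (needs (1, 5, 2, 2), free (3, 7, 4, 3)); after release of (2, 1, 0, 1) the pool is (5, 8, 4, 4)


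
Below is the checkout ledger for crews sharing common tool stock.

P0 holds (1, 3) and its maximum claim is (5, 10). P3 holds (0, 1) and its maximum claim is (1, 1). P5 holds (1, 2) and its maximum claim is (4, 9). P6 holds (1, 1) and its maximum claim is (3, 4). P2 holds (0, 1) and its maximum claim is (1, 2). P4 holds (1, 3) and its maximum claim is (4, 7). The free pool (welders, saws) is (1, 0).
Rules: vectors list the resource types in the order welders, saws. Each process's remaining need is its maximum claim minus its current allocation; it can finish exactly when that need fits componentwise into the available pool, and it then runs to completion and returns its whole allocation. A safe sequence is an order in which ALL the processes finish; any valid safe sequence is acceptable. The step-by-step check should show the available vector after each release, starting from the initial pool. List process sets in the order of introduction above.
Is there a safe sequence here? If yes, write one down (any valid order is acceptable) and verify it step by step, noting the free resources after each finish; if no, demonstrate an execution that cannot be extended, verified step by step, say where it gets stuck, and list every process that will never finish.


UNSAFE — no complete ordering exists.
Key observation: once P3, P2 finish, the pool peaks at (1, 2) — and every remaining process still needs more welders than that.
A maximal execution: P3, P2 — then nothing else fits. Step-by-step check:
  pool = (1, 0)
  run P3 (needs (1, 0), free (1, 0)); after release of (0, 1) the pool is (1, 1)
  run P2 (needs (1, 1), free (1, 1)); after release of (0, 1) the pool is (1, 2)
  P0 cannot run: need (4, 7) vs free (1, 2) (insufficient welders and saws)
  P5 cannot run: need (3, 7) vs free (1, 2) (insufficient welders and saws)
  P6 cannot run: need (2, 3) vs free (1, 2) (insufficient welders and saws)
  P4 cannot run: need (3, 4) vs free (1, 2) (insufficient welders and saws)
Processes that can never finish: P0, P5, P6 and P4.


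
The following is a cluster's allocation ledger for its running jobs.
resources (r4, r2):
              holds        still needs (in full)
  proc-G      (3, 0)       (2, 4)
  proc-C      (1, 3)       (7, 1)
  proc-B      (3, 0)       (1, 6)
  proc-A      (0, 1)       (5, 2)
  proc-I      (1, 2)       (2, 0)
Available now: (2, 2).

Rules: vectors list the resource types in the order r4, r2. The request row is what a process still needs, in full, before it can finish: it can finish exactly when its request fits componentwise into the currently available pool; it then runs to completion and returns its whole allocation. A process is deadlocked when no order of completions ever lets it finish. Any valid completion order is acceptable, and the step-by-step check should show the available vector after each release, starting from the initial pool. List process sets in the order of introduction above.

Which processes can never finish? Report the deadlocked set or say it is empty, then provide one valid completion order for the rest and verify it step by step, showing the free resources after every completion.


Deadlocked set: proc-C and proc-B.
Key observation: after proc-I, proc-G, proc-A the pool peaks at (6, 5), and each blocked process is short somewhere: proc-C on r4; proc-B on r2.
The rest can finish in the order proc-I, proc-G, proc-A. Step-by-step check:
  pool = (2, 2)
  run proc-I (needs (2, 0), free (2, 2)); after release of (1, 2) the pool is (3, 4)
  run proc-G (needs (2, 4), free (3, 4)); after release of (3, 0) the pool is (6, 4)
  run proc-A (needs (5, 2), free (6, 4)); after release of (0, 1) the pool is (6, 5)
The blocked processes can never fit:
  blocked: proc-C wants (7, 1), pool (6, 5) — not enough r4
  blocked: proc-B wants (1, 6), pool (6, 5) — not enough r2


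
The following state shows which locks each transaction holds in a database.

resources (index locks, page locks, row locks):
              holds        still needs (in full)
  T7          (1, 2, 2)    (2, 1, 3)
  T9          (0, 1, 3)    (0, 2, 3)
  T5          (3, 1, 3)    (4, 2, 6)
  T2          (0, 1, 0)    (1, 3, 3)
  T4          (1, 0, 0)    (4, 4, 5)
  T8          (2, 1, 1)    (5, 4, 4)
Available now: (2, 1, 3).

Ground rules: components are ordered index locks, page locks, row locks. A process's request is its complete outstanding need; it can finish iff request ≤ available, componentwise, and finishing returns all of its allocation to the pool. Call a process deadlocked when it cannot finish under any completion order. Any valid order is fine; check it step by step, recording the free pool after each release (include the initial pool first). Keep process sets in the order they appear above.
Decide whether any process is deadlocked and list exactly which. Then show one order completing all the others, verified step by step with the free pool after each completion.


Deadlocked: T5, T4 and T8.
Key observation: the pool after T7, T9, T2 is (3, 5, 8); every surviving request exceeds it in index locks, so progress ends there.
The rest can finish in the order T7, T9, T2. Verifying each step:
  pool = (2, 1, 3)
  run T7 (needs (2, 1, 3), free (2, 1, 3)); after release of (1, 2, 2) the pool is (3, 3, 5)
  run T9 (needs (0, 2, 3), free (3, 3, 5)); after release of (0, 1, 3) the pool is (3, 4, 8)
  run T2 (needs (1, 3, 3), free (3, 4, 8)); after release of (0, 1, 0) the pool is (3, 5, 8)
The stuck group stays short no matter what:
  blocked: T5 wants (4, 2, 6), pool (3, 5, 8) — not enough index locks
  blocked: T4 wants (4, 4, 5), pool (3, 5, 8) — not enough index locks
  blocked: T8 wants (5, 4, 4), pool (3, 5, 8) — not enough index locks


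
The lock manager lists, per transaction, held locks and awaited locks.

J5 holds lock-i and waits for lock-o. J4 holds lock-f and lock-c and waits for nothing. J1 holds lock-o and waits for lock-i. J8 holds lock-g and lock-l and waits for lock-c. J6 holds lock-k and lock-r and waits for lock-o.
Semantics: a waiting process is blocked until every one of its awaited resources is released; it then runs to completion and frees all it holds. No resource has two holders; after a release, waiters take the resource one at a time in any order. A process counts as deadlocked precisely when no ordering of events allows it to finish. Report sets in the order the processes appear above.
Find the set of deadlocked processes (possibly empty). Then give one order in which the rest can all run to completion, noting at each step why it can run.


Deadlocked set: J5, J1 and J6.
Key observation: the knot is the closed ring of waits J5 -> J1 -> J5; J6 waits into the deadlock from upstream.
One completion order for the rest: J4, J8.
Walking it through:
  J4: no waits; runs immediately, freeing lock-f and lock-c
  J8: everything it awaited (lock-c) is free; runs, freeing lock-g and lock-l


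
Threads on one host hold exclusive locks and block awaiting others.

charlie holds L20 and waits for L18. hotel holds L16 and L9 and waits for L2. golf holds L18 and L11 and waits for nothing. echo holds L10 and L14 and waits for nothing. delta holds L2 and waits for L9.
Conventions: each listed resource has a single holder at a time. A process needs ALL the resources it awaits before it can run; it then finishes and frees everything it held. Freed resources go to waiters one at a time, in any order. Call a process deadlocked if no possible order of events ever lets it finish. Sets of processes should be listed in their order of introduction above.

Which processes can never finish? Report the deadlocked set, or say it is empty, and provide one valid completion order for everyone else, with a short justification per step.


The deadlocked set is hotel and delta.
Key observation: the wait chain closes on itself along hotel -> delta -> hotel; no other process is dragged down with it.
A valid finishing order for the others: golf, echo, charlie.
Check, step by step:
  golf: no waits; runs immediately, freeing L18 and L11
  echo: no waits; runs immediately, freeing L10 and L14
  run charlie (all its waits — L18 — are resolved); releases L20


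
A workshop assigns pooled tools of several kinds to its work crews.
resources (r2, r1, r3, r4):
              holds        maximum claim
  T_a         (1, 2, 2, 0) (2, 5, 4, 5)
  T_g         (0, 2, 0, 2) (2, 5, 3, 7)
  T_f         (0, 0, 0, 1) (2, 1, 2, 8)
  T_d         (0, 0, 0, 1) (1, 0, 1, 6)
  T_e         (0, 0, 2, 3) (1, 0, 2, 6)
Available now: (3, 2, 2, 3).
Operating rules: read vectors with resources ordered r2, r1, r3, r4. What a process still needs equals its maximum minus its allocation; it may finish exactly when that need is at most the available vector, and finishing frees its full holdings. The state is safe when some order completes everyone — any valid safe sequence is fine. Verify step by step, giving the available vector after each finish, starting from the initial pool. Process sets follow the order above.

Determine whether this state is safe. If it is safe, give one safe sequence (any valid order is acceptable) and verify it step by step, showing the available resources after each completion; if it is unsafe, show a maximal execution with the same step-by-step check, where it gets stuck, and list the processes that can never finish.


The state is UNSAFE.
Key observation: r1 is the bottleneck — with T_e, T_d, T_f done the pool holds (3, 2, 4, 8), short of every remaining need.
A maximal execution: T_e, T_d, T_f — then nothing else fits. Walking it through:
  pool = (3, 2, 2, 3)
  T_e: need (1, 0, 0, 3) fits (3, 2, 2, 3); releases (0, 0, 2, 3), pool now (3, 2, 4, 6)
  T_d: need (1, 0, 1, 5) fits (3, 2, 4, 6); releases (0, 0, 0, 1), pool now (3, 2, 4, 7)
  T_f: need (2, 1, 2, 7) fits (3, 2, 4, 7); releases (0, 0, 0, 1), pool now (3, 2, 4, 8)
  T_a still needs (1, 3, 2, 5) but only (3, 2, 4, 8) is free — short on r1
  T_g still needs (2, 3, 3, 5) but only (3, 2, 4, 8) is free — short on r1
Processes that can never finish: T_a and T_g.


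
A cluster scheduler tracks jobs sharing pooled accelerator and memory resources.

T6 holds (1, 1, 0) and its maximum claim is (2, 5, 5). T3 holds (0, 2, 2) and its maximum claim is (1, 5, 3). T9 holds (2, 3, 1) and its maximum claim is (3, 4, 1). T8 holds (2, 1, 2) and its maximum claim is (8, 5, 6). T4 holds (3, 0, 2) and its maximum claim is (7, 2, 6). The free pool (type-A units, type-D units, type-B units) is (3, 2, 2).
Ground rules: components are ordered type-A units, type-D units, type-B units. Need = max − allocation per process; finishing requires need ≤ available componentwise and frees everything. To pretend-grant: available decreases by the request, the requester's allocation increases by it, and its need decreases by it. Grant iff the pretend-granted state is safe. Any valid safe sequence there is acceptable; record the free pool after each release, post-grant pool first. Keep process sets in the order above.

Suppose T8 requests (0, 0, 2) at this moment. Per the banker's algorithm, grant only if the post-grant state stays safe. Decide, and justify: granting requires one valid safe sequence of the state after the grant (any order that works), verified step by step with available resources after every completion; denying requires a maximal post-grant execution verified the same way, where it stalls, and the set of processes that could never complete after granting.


DENY. Granting would leave the state unsafe.
Key observation: after T9, T3 the pool peaks at (5, 7, 3), and each blocked process is short somewhere: T6 on type-B units; T8 on type-A units; T4 on type-B units.
On the post-grant state, T9, T3 is a maximal run — nothing extends it. Walking it through:
  pool = (3, 2, 0)
  T9 needs (1, 1, 0) <= (3, 2, 0) -> finishes; pool += (2, 3, 1) = (5, 5, 1)
  T3 needs (1, 3, 1) <= (5, 5, 1) -> finishes; pool += (0, 2, 2) = (5, 7, 3)
  T6 still needs (1, 4, 5) but only (5, 7, 3) is free — short on type-B units
  T8 still needs (6, 4, 2) but only (5, 7, 3) is free — short on type-A units
  T4 still needs (4, 2, 4) but only (5, 7, 3) is free — short on type-B units
Processes that could never finish after the grant: T6, T8 and T4.
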